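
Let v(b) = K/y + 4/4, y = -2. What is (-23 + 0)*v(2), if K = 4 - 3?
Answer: -23/2 ≈ -11.500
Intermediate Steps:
K = 1
v(b) = ½ (v(b) = 1/(-2) + 4/4 = 1*(-½) + 4*(¼) = -½ + 1 = ½)
(-23 + 0)*v(2) = (-23 + 0)*(½) = -23*½ = -23/2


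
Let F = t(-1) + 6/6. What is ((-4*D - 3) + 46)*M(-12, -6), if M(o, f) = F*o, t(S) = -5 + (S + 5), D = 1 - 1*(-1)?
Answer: 0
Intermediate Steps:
D = 2 (D = 1 + 1 = 2)
t(S) = S (t(S) = -5 + (5 + S) = S)
F = 0 (F = -1 + 6/6 = -1 + 6*(⅙) = -1 + 1 = 0)
M(o, f) = 0 (M(o, f) = 0*o = 0)
((-4*D - 3) + 46)*M(-12, -6) = ((-4*2 - 3) + 46)*0 = ((-8 - 3) + 46)*0 = (-11 + 46)*0 = 35*0 = 0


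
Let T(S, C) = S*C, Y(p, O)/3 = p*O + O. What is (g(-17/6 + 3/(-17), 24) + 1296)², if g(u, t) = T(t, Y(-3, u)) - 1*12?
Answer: 852406416/289 ≈ 2.9495e+6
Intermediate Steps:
Y(p, O) = 3*O + 3*O*p (Y(p, O) = 3*(p*O + O) = 3*(O*p + O) = 3*(O + O*p) = 3*O + 3*O*p)
T(S, C) = C*S
g(u, t) = -12 - 6*t*u (g(u, t) = (3*u*(1 - 3))*t - 1*12 = (3*u*(-2))*t - 12 = (-6*u)*t - 12 = -6*t*u - 12 = -12 - 6*t*u)
(g(-17/6 + 3/(-17), 24) + 1296)² = ((-12 - 6*24*(-17/6 + 3/(-17))) + 1296)² = ((-12 - 6*24*(-17*⅙ + 3*(-1/17))) + 1296)² = ((-12 - 6*24*(-17/6 - 3/17)) + 1296)² = ((-12 - 6*24*(-307/102)) + 1296)² = ((-12 + 7368/17) + 1296)² = (7164/17 + 1296)² = (29196/17)² = 852406416/289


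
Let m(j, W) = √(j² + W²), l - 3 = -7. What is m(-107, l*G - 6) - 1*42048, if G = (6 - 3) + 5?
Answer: -42048 + √12893 ≈ -41934.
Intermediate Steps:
l = -4 (l = 3 - 7 = -4)
G = 8 (G = 3 + 5 = 8)
m(j, W) = √(W² + j²)
m(-107, l*G - 6) - 1*42048 = √((-4*8 - 6)² + (-107)²) - 1*42048 = √((-32 - 6)² + 11449) - 42048 = √((-38)² + 11449) - 42048 = √(1444 + 11449) - 42048 = √12893 - 42048 = -42048 + √12893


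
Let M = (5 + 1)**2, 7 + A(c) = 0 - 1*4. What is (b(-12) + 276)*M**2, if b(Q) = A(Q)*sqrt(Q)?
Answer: 357696 - 28512*I*sqrt(3) ≈ 3.577e+5 - 49384.0*I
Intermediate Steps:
A(c) = -11 (A(c) = -7 + (0 - 1*4) = -7 + (0 - 4) = -7 - 4 = -11)
M = 36 (M = 6**2 = 36)
b(Q) = -11*sqrt(Q)
(b(-12) + 276)*M**2 = (-22*I*sqrt(3) + 276)*36**2 = (-22*I*sqrt(3) + 276)*1296 = (276 - 22*I*sqrt(3))*1296 = 357696 - 28512*I*sqrt(3)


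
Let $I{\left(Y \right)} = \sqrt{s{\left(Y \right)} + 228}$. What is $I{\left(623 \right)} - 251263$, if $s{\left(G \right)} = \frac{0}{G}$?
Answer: $-251263 + 2 \sqrt{57} \approx -2.5125 \cdot 10^{5}$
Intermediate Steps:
$s{\left(G \right)} = 0$
$I{\left(Y \right)} = 2 \sqrt{57}$ ($I{\left(Y \right)} = \sqrt{0 + 228} = \sqrt{228} = 2 \sqrt{57}$)
$I{\left(623 \right)} - 251263 = 2 \sqrt{57} - 251263 = -251263 + 2 \sqrt{57}$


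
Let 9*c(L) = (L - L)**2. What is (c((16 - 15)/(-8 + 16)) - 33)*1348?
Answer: -44484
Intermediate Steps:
c(L) = 0 (c(L) = (L - L)**2/9 = (1/9)*0**2 = (1/9)*0 = 0)
(c((16 - 15)/(-8 + 16)) - 33)*1348 = (0 - 33)*1348 = -33*1348 = -44484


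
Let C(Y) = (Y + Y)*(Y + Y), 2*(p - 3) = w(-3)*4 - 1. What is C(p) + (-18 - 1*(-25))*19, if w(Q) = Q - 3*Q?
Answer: 974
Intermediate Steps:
w(Q) = -2*Q
p = 29/2 (p = 3 + (-2*(-3)*4 - 1)/2 = 3 + (6*4 - 1)/2 = 3 + (24 - 1)/2 = 3 + (1/2)*23 = 3 + 23/2 = 29/2 ≈ 14.500)
C(Y) = 4*Y**2 (C(Y) = (2*Y)*(2*Y) = 4*Y**2)
C(p) + (-18 - 1*(-25))*19 = 4*(29/2)**2 + (-18 - 1*(-25))*19 = 4*(841/4) + (-18 + 25)*19 = 841 + 7*19 = 841 + 133 = 974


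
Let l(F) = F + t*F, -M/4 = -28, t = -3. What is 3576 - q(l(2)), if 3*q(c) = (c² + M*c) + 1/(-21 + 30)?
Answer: 100439/27 ≈ 3720.0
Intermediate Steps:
M = 112 (M = -4*(-28) = 112)
l(F) = -2*F (l(F) = F - 3*F = -2*F)
q(c) = 1/27 + c²/3 + 112*c/3 (q(c) = ((c² + 112*c) + 1/(-21 + 30))/3 = ((c² + 112*c) + 1/9)/3 = ((c² + 112*c) + ⅑)/3 = (⅑ + c² + 112*c)/3 = 1/27 + c²/3 + 112*c/3)
3576 - q(l(2)) = 3576 - (1/27 + (-2*2)²/3 + 112*(-2*2)/3) = 3576 - (1/27 + (⅓)*(-4)² + (112/3)*(-4)) = 3576 - (1/27 + (⅓)*16 - 448/3) = 3576 - (1/27 + 16/3 - 448/3) = 3576 - 1*(-3887/27) = 3576 + 3887/27 = 100439/27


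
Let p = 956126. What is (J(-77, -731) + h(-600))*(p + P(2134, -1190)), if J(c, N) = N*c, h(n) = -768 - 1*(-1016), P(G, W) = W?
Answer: 53987306760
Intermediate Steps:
h(n) = 248 (h(n) = -768 + 1016 = 248)
(J(-77, -731) + h(-600))*(p + P(2134, -1190)) = (-731*(-77) + 248)*(956126 - 1190) = (56287 + 248)*954936 = 56535*954936 = 53987306760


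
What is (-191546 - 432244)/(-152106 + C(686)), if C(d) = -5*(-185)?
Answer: 623790/151181 ≈ 4.1261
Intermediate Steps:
C(d) = 925
(-191546 - 432244)/(-152106 + C(686)) = (-191546 - 432244)/(-152106 + 925) = -623790/(-151181) = -623790*(-1/151181) = 623790/151181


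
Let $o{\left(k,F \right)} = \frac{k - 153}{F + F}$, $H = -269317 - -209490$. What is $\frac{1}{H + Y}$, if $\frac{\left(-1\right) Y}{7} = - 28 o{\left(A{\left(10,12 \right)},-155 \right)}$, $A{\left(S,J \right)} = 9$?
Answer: $- \frac{155}{9259073} \approx -1.674 \cdot 10^{-5}$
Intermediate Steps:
$H = -59827$ ($H = -269317 + 209490 = -59827$)
$o{\left(k,F \right)} = \frac{-153 + k}{2 F}$
$Y = \frac{14112}{155}$ ($Y = - 7 \left(- 28 \frac{-153 + 9}{2 \left(-155\right)}\right) = - 7 \left(- 28 \cdot \frac{1}{2} \left(- \frac{1}{155}\right) \left(-144\right)\right) = - 7 \left(\left(-28\right) \frac{72}{155}\right) = \left(-7\right) \left(- \frac{2016}{155}\right) = \frac{14112}{155} \approx 91.045$)
$\frac{1}{H + Y} = \frac{1}{-59827 + \frac{14112}{155}} = \frac{1}{- \frac{9259073}{155}} = - \frac{155}{9259073}$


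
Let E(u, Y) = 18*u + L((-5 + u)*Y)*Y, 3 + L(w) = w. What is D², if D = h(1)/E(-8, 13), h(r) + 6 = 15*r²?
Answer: 81/5664400 ≈ 1.4300e-5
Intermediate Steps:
L(w) = -3 + w
E(u, Y) = 18*u + Y*(-3 + Y*(-5 + u)) (E(u, Y) = 18*u + (-3 + (-5 + u)*Y)*Y = 18*u + (-3 + Y*(-5 + u))*Y = 18*u + Y*(-3 + Y*(-5 + u)))
h(r) = -6 + 15*r²
D = -9/2380 (D = (-6 + 15*1²)/(18*(-8) + 13*(-3 + 13*(-5 - 8))) = (-6 + 15*1)/(-144 + 13*(-3 + 13*(-13))) = (-6 + 15)/(-144 + 13*(-3 - 169)) = 9/(-144 + 13*(-172)) = 9/(-144 - 2236) = 9/(-2380) = 9*(-1/2380) = -9/2380 ≈ -0.0037815)
D² = (-9/2380)² = 81/5664400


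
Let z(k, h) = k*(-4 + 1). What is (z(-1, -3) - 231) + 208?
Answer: -20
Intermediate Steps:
z(k, h) = -3*k (z(k, h) = k*(-3) = -3*k)
(z(-1, -3) - 231) + 208 = (-3*(-1) - 231) + 208 = (3 - 231) + 208 = -228 + 208 = -20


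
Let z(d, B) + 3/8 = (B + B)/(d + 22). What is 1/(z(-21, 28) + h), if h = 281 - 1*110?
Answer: 8/1813 ≈ 0.0044126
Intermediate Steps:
h = 171 (h = 281 - 110 = 171)
z(d, B) = -3/8 + 2*B/(22 + d) (z(d, B) = -3/8 + (B + B)/(d + 22) = -3/8 + (2*B)/(22 + d) = -3/8 + 2*B/(22 + d))
1/(z(-21, 28) + h) = 1/((-66 - 3*(-21) + 16*28)/(8*(22 - 21)) + 171) = 1/((1/8)*(-66 + 63 + 448)/1 + 171) = 1/((1/8)*1*445 + 171) = 1/(445/8 + 171) = 1/(1813/8) = 8/1813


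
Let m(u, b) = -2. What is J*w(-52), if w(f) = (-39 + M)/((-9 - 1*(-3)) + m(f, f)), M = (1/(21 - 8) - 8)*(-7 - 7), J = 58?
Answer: -27115/52 ≈ -521.44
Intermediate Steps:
M = 1442/13 (M = (1/13 - 8)*(-14) = -103/13*(-14) = 1442/13 ≈ 110.92)
w(f) = -935/104 (w(f) = (-39 + 1442/13)/((-9 - 1*(-3)) - 2) = 935/(13*((-9 + 3) - 2)) = 935/(13*(-6 - 2)) = (935/13)/(-8) = (935/13)*(-1/8) = -935/104)
J*w(-52) = 58*(-935/104) = -27115/52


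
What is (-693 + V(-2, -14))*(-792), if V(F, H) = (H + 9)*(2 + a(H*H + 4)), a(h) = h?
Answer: 1348776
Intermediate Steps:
V(F, H) = (6 + H²)*(9 + H) (V(F, H) = (H + 9)*(2 + (H*H + 4)) = (9 + H)*(2 + (H² + 4)) = (9 + H)*(2 + (4 + H²)) = (9 + H)*(6 + H²) = (6 + H²)*(9 + H))
(-693 + V(-2, -14))*(-792) = (-693 + (54 + (-14)³ + 6*(-14) + 9*(-14)²))*(-792) = (-693 + (54 - 2744 - 84 + 9*196))*(-792) = (-693 + (54 - 2744 - 84 + 1764))*(-792) = (-693 - 1010)*(-792) = -1703*(-792) = 1348776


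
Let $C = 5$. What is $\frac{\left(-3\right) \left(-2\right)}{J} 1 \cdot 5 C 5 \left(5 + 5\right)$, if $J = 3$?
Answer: $2500$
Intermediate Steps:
$\frac{\left(-3\right) \left(-2\right)}{J} 1 \cdot 5 C 5 \left(5 + 5\right) = \frac{\left(-3\right) \left(-2\right)}{3} \cdot 1 \cdot 5 \cdot 5 \cdot 5 \left(5 + 5\right) = 6 \cdot \frac{1}{3} \cdot 1 \cdot 25 \cdot 5 \cdot 10 = 2 \cdot 1 \cdot 25 \cdot 50 = 2 \cdot 25 \cdot 50 = 50 \cdot 50 = 2500$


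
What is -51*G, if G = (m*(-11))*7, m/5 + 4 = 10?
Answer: 117810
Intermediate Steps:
m = 30 (m = -20 + 5*10 = -20 + 50 = 30)
G = -2310 (G = (30*(-11))*7 = -330*7 = -2310)
-51*G = -51*(-2310) = 117810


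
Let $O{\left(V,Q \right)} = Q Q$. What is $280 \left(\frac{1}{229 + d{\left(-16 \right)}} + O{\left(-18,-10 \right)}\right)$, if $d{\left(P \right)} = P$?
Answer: $\frac{5964280}{213} \approx 28001.0$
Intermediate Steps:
$O{\left(V,Q \right)} = Q^{2}$
$280 \left(\frac{1}{229 + d{\left(-16 \right)}} + O{\left(-18,-10 \right)}\right) = 280 \left(\frac{1}{229 - 16} + \left(-10\right)^{2}\right) = 280 \left(\frac{1}{213} + 100\right) = 280 \cdot \frac{21301}{213} = \frac{5964280}{213}$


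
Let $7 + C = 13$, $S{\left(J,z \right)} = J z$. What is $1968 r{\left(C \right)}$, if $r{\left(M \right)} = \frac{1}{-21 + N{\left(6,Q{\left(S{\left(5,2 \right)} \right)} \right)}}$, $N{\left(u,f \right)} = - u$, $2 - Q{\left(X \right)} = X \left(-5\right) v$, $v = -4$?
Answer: $- \frac{656}{9} \approx -72.889$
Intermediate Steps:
$Q{\left(X \right)} = 2 - 20 X$ ($Q{\left(X \right)} = 2 - X \left(-5\right) \left(-4\right) = 2 - - 5 X \left(-4\right) = 2 - 20 X$)
$C = 6$ ($C = -7 + 13 = 6$)
$r{\left(M \right)} = - \frac{1}{27}$ ($r{\left(M \right)} = \frac{1}{-21 - 6} = \frac{1}{-27} = - \frac{1}{27}$)
$1968 r{\left(C \right)} = 1968 \left(- \frac{1}{27}\right) = - \frac{656}{9}$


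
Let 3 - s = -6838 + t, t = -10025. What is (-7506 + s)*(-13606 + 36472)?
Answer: 214025760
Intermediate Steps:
s = 16866 (s = 3 - (-6838 - 10025) = 3 - 1*(-16863) = 3 + 16863 = 16866)
(-7506 + s)*(-13606 + 36472) = (-7506 + 16866)*(-13606 + 36472) = 9360*22866 = 214025760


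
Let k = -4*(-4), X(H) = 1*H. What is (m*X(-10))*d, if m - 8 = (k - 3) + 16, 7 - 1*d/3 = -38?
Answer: -49950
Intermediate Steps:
X(H) = H
k = 16
d = 135 (d = 21 - 3*(-38) = 21 + 114 = 135)
m = 37 (m = 8 + ((16 - 3) + 16) = 8 + (13 + 16) = 8 + 29 = 37)
(m*X(-10))*d = (37*(-10))*135 = -370*135 = -49950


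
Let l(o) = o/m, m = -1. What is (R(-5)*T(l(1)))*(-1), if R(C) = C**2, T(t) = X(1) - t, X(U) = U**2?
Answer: -50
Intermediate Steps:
l(o) = -o (l(o) = o/(-1) = o*(-1) = -o)
T(t) = 1 - t (T(t) = 1**2 - t = 1 - t)
(R(-5)*T(l(1)))*(-1) = ((-5)**2*(1 - (-1)))*(-1) = (25*(1 - 1*(-1)))*(-1) = (25*(1 + 1))*(-1) = (25*2)*(-1) = 50*(-1) = -50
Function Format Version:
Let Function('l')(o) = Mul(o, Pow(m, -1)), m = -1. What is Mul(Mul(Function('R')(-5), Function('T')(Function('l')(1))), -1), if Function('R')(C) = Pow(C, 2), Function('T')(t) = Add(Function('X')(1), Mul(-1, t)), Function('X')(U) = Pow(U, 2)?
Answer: -50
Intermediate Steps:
Function('l')(o) = Mul(-1, o) (Function('l')(o) = Mul(o, Pow(-1, -1)) = Mul(o, -1) = Mul(-1, o))
Function('T')(t) = Add(1, Mul(-1, t)) (Function('T')(t) = Add(Pow(1, 2), Mul(-1, t)) = Add(1, Mul(-1, t)))
Mul(Mul(Function('R')(-5), Function('T')(Function('l')(1))), -1) = Mul(Mul(Pow(-5, 2), Add(1, Mul(-1, Mul(-1, 1)))), -1) = Mul(Mul(25, Add(1, Mul(-1, -1))), -1) = Mul(Mul(25, Add(1, 1)), -1) = Mul(Mul(25, 2), -1) = Mul(50, -1) = -50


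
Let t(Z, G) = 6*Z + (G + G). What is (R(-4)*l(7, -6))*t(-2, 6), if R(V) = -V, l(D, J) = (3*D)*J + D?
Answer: 0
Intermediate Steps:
l(D, J) = D + 3*D*J (l(D, J) = 3*D*J + D = D + 3*D*J)
t(Z, G) = 2*G + 6*Z (t(Z, G) = 6*Z + 2*G = 2*G + 6*Z)
(R(-4)*l(7, -6))*t(-2, 6) = ((-1*(-4))*(7*(1 + 3*(-6))))*(2*6 + 6*(-2)) = (4*(7*(1 - 18)))*(12 - 12) = (4*(7*(-17)))*0 = (4*(-119))*0 = -476*0 = 0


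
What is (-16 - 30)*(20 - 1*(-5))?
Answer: -1150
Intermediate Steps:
(-16 - 30)*(20 - 1*(-5)) = -46*(20 + 5) = -46*25 = -1150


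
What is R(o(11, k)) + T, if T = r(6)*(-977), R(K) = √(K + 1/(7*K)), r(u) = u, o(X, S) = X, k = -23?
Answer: -5862 + 4*√4081/77 ≈ -5858.7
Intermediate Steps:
R(K) = √(K + 1/(7*K))
T = -5862 (T = 6*(-977) = -5862)
R(o(11, k)) + T = √(7/11 + 49*11)/7 - 5862 = √(7*(1/11) + 539)/7 - 5862 = √(7/11 + 539)/7 - 5862 = √(5936/11)/7 - 5862 = (4*√4081/11)/7 - 5862 = 4*√4081/77 - 5862 = -5862 + 4*√4081/77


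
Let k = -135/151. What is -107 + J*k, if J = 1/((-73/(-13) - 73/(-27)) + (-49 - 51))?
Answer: -103976975/971836 ≈ -106.99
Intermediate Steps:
k = -135/151 (k = -135*1/151 = -135/151 ≈ -0.89404)
J = -351/32180 (J = 1/((-73*(-1/13) - 73*(-1/27)) - 100) = 1/((73/13 + 73/27) - 100) = 1/(2920/351 - 100) = 1/(-32180/351) = -351/32180 ≈ -0.010907)
-107 + J*k = -107 - 351/32180*(-135/151) = -107 + 9477/971836 = -103976975/971836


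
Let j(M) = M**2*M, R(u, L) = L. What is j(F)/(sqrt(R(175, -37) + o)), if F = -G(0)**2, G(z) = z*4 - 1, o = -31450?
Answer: I*sqrt(23)/851 ≈ 0.0056355*I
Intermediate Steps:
G(z) = -1 + 4*z (G(z) = 4*z - 1 = -1 + 4*z)
F = -1 (F = -(-1 + 4*0)**2 = -(-1 + 0)**2 = -1*(-1)**2 = -1*1 = -1)
j(M) = M**3
j(F)/(sqrt(R(175, -37) + o)) = (-1)**3/(sqrt(-37 - 31450)) = -1/(sqrt(-31487)) = -1/(37*I*sqrt(23)) = -(-1)*I*sqrt(23)/851 = I*sqrt(23)/851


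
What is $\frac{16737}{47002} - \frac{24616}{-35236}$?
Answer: $\frac{436686541}{414040618} \approx 1.0547$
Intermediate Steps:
$\frac{16737}{47002} - \frac{24616}{-35236} = 16737 \cdot \frac{1}{47002} - - \frac{6154}{8809} = \frac{16737}{47002} + \frac{6154}{8809} = \frac{436686541}{414040618}$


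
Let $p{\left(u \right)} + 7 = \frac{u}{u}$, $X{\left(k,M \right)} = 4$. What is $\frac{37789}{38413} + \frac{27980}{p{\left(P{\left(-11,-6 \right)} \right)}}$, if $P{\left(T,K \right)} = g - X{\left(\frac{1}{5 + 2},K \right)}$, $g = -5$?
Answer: $- \frac{537284503}{115239} \approx -4662.4$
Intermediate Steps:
$P{\left(T,K \right)} = -9$ ($P{\left(T,K \right)} = -5 - 4 = -9$)
$p{\left(u \right)} = -6$ ($p{\left(u \right)} = -7 + \frac{u}{u} = -7 + 1 = -6$)
$\frac{37789}{38413} + \frac{27980}{p{\left(P{\left(-11,-6 \right)} \right)}} = \frac{37789}{38413} + \frac{27980}{-6} = 37789 \cdot \frac{1}{38413} + 27980 \left(- \frac{1}{6}\right) = \frac{37789}{38413} - \frac{13990}{3} = - \frac{537284503}{115239}$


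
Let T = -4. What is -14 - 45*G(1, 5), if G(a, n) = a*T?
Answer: 166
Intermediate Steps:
G(a, n) = -4*a (G(a, n) = a*(-4) = -4*a)
-14 - 45*G(1, 5) = -14 - (-180) = -14 - 45*(-4) = -14 + 180 = 166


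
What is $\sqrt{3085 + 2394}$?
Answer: $\sqrt{5479} \approx 74.02$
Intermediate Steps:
$\sqrt{3085 + 2394} = \sqrt{5479}$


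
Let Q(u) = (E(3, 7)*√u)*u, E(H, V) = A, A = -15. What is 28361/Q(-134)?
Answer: -28361*I*√134/269340 ≈ -1.2189*I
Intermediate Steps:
E(H, V) = -15
Q(u) = -15*u^(3/2) (Q(u) = (-15*√u)*u = -15*u^(3/2))
28361/Q(-134) = 28361/((-(-2010)*I*√134)) = 28361/((2010*I*√134)) = 28361*(-I*√134/269340) = -28361*I*√134/269340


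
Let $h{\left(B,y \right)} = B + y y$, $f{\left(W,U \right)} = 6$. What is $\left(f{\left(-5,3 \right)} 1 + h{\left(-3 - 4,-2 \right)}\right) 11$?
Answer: $33$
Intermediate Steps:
$h{\left(B,y \right)} = B + y^{2}$
$\left(f{\left(-5,3 \right)} 1 + h{\left(-3 - 4,-2 \right)}\right) 11 = \left(6 \cdot 1 + \left(\left(-3 - 4\right) + \left(-2\right)^{2}\right)\right) 11 = \left(6 + \left(\left(-3 - 4\right) + 4\right)\right) 11 = \left(6 + \left(-7 + 4\right)\right) 11 = \left(6 - 3\right) 11 = 3 \cdot 11 = 33$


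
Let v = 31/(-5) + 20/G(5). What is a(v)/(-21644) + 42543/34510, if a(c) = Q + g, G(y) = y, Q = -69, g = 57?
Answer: 1134501/919870 ≈ 1.2333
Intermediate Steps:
v = -11/5 (v = 31/(-5) + 20/5 = 31*(-1/5) + 20*(1/5) = -31/5 + 4 = -11/5 ≈ -2.2000)
a(c) = -12 (a(c) = -69 + 57 = -12)
a(v)/(-21644) + 42543/34510 = -12/(-21644) + 42543/34510 = -12*(-1/21644) + 42543*(1/34510) = 3/5411 + 1467/1190 = 1134501/919870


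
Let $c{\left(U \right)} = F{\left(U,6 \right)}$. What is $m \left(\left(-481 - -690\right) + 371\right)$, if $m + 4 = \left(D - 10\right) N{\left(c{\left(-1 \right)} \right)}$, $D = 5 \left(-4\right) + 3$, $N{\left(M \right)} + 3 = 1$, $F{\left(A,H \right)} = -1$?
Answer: $29000$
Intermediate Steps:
$c{\left(U \right)} = -1$
$N{\left(M \right)} = -2$ ($N{\left(M \right)} = -3 + 1 = -2$)
$D = -17$ ($D = -20 + 3 = -17$)
$m = 50$ ($m = -4 + \left(-17 - 10\right) \left(-2\right) = -4 - -54 = -4 + 54 = 50$)
$m \left(\left(-481 - -690\right) + 371\right) = 50 \left(\left(-481 - -690\right) + 371\right) = 50 \left(\left(-481 + 690\right) + 371\right) = 50 \left(209 + 371\right) = 50 \cdot 580 = 29000$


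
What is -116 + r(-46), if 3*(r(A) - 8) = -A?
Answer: -278/3 ≈ -92.667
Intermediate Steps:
r(A) = 8 - A/3 (r(A) = 8 + (-A)/3 = 8 - A/3)
-116 + r(-46) = -116 + (8 - ⅓*(-46)) = -116 + (8 + 46/3) = -116 + 70/3 = -278/3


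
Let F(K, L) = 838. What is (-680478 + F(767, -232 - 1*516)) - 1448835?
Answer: -2128475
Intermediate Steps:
(-680478 + F(767, -232 - 1*516)) - 1448835 = (-680478 + 838) - 1448835 = -679640 - 1448835 = -2128475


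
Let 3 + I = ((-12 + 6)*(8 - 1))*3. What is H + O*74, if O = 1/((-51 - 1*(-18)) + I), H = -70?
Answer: -5707/81 ≈ -70.457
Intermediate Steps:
I = -129 (I = -3 + ((-12 + 6)*(8 - 1))*3 = -3 - 6*7*3 = -3 - 42*3 = -3 - 126 = -129)
O = -1/162 (O = 1/((-51 - 1*(-18)) - 129) = 1/((-51 + 18) - 129) = 1/(-33 - 129) = 1/(-162) = -1/162 ≈ -0.0061728)
H + O*74 = -70 - 1/162*74 = -70 - 37/81 = -5707/81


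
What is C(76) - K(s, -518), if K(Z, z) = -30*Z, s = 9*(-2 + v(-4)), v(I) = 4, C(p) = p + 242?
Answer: 858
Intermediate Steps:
C(p) = 242 + p
s = 18 (s = 9*(-2 + 4) = 9*2 = 18)
C(76) - K(s, -518) = (242 + 76) - (-30)*18 = 318 - 1*(-540) = 318 + 540 = 858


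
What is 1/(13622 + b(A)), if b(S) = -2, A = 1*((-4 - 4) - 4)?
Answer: 1/13620 ≈ 7.3421e-5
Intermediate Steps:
A = -12 (A = 1*(-8 - 4) = 1*(-12) = -12)
1/(13622 + b(A)) = 1/(13622 - 2) = 1/13620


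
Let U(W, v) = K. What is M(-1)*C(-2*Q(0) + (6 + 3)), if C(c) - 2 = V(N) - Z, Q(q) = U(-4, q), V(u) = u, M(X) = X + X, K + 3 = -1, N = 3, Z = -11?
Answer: -32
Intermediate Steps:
K = -4 (K = -3 - 1 = -4)
M(X) = 2*X
U(W, v) = -4
Q(q) = -4
C(c) = 16 (C(c) = 2 + (3 - 1*(-11)) = 2 + (3 + 11) = 2 + 14 = 16)
M(-1)*C(-2*Q(0) + (6 + 3)) = (2*(-1))*16 = -2*16 = -32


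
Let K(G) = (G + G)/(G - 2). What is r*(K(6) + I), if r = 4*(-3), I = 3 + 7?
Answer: -156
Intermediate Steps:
I = 10
r = -12
K(G) = 2*G/(-2 + G) (K(G) = (2*G)/(-2 + G) = 2*G/(-2 + G))
r*(K(6) + I) = -12*(2*6/(-2 + 6) + 10) = -12*(2*6/4 + 10) = -12*(2*6*(1/4) + 10) = -12*(3 + 10) = -12*13 = -156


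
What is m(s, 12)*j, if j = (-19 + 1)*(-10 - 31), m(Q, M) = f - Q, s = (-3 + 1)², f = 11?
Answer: 5166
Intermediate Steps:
s = 4 (s = (-2)² = 4)
m(Q, M) = 11 - Q
j = 738 (j = -18*(-41) = 738)
m(s, 12)*j = (11 - 1*4)*738 = (11 - 4)*738 = 7*738 = 5166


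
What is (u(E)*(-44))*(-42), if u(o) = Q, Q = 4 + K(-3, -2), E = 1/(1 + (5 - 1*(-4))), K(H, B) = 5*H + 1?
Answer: -18480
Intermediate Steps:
K(H, B) = 1 + 5*H
E = ⅒ (E = 1/(1 + (5 + 4)) = 1/(1 + 9) = 1/10 = ⅒ ≈ 0.10000)
Q = -10 (Q = 4 + (1 + 5*(-3)) = 4 + (1 - 15) = 4 - 14 = -10)
u(o) = -10
(u(E)*(-44))*(-42) = -10*(-44)*(-42) = 440*(-42) = -18480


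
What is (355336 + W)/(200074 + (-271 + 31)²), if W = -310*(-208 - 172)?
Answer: 236568/128837 ≈ 1.8362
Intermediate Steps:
W = 117800 (W = -310*(-380) = 117800)
(355336 + W)/(200074 + (-271 + 31)²) = (355336 + 117800)/(200074 + (-271 + 31)²) = 473136/(200074 + (-240)²) = 473136/(200074 + 57600) = 473136/257674 = 473136*(1/257674) = 236568/128837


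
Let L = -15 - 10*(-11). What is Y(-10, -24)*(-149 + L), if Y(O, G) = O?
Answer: 540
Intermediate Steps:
L = 95 (L = -15 + 110 = 95)
Y(-10, -24)*(-149 + L) = -10*(-149 + 95) = -10*(-54) = 540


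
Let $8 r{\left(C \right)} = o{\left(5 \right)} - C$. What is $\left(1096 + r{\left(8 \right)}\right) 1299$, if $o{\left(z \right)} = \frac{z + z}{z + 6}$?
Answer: $\frac{62592315}{44} \approx 1.4226 \cdot 10^{6}$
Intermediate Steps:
$o{\left(z \right)} = \frac{2 z}{6 + z}$
$r{\left(C \right)} = \frac{5}{44} - \frac{C}{8}$ ($r{\left(C \right)} = \frac{2 \cdot 5 \frac{1}{6 + 5} - C}{8} = \frac{2 \cdot 5 \cdot \frac{1}{11} - C}{8} = \frac{\frac{10}{11} - C}{8} = \frac{5}{44} - \frac{C}{8}$)
$\left(1096 + r{\left(8 \right)}\right) 1299 = \left(1096 + \left(\frac{5}{44} - 1\right)\right) 1299 = \left(1096 - \frac{39}{44}\right) 1299 = \frac{48185}{44} \cdot 1299 = \frac{62592315}{44}$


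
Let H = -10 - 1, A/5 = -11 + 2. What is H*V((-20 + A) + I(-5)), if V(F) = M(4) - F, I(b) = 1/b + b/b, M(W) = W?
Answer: -3751/5 ≈ -750.20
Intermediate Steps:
I(b) = 1 + 1/b (I(b) = 1/b + 1 = 1 + 1/b)
A = -45 (A = 5*(-11 + 2) = 5*(-9) = -45)
V(F) = 4 - F
H = -11
H*V((-20 + A) + I(-5)) = -11*(4 - ((-20 - 45) + (1 - 5)/(-5))) = -11*(4 - (-65 - ⅕*(-4))) = -11*(4 - (-65 + ⅘)) = -11*(4 - 1*(-321/5)) = -11*(4 + 321/5) = -11*341/5 = -3751/5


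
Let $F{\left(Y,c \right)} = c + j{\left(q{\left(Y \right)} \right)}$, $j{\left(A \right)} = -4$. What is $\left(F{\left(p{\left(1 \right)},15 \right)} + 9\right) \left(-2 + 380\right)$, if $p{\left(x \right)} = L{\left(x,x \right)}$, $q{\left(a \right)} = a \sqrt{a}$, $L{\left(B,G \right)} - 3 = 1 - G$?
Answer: $7560$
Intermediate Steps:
$L{\left(B,G \right)} = 4 - G$ ($L{\left(B,G \right)} = 3 - \left(-1 + G\right) = 4 - G$)
$q{\left(a \right)} = a^{\frac{3}{2}}$
$p{\left(x \right)} = 4 - x$
$F{\left(Y,c \right)} = -4 + c$ ($F{\left(Y,c \right)} = c - 4 = -4 + c$)
$\left(F{\left(p{\left(1 \right)},15 \right)} + 9\right) \left(-2 + 380\right) = \left(\left(-4 + 15\right) + 9\right) \left(-2 + 380\right) = \left(11 + 9\right) 378 = 20 \cdot 378 = 7560$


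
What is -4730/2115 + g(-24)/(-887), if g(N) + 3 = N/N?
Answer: -838256/375201 ≈ -2.2341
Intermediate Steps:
g(N) = -2 (g(N) = -3 + N/N = -3 + 1 = -2)
-4730/2115 + g(-24)/(-887) = -4730/2115 - 2/(-887) = -4730*1/2115 - 2*(-1/887) = -946/423 + 2/887 = -838256/375201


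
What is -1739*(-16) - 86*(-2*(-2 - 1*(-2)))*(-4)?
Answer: 27824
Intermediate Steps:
-1739*(-16) - 86*(-2*(-2 - 1*(-2)))*(-4) = 27824 - 86*(-2*(-2 + 2))*(-4) = 27824 - 86*(-2*0)*(-4) = 27824 - 0*(-4) = 27824 - 86*0 = 27824 + 0 = 27824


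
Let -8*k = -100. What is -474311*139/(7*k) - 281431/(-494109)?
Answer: -9307485939071/12352725 ≈ -7.5348e+5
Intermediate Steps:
k = 25/2 (k = -1/8*(-100) = 25/2 ≈ 12.500)
-474311*139/(7*k) - 281431/(-494109) = -474311/((35/695)*(25/2)) - 281431/(-494109) = -474311/((35*(1/695))*(25/2)) - 281431*(-1/494109) = -474311/((7/139)*(25/2)) + 281431/494109 = -474311/175/278 + 281431/494109 = -474311*278/175 + 281431/494109 = -131858458/175 + 281431/494109 = -9307485939071/12352725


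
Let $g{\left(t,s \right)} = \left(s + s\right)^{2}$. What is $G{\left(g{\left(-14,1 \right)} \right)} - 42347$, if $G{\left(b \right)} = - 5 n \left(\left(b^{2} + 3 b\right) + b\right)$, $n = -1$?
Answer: $-42187$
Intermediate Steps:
$g{\left(t,s \right)} = 4 s^{2}$ ($g{\left(t,s \right)} = \left(2 s\right)^{2} = 4 s^{2}$)
$G{\left(b \right)} = 5 b^{2} + 20 b$ ($G{\left(b \right)} = \left(-5\right) \left(-1\right) \left(\left(b^{2} + 3 b\right) + b\right) = 5 \left(b^{2} + 4 b\right) = 5 b^{2} + 20 b$)
$G{\left(g{\left(-14,1 \right)} \right)} - 42347 = 5 \cdot 4 \cdot 1^{2} \left(4 + 4 \cdot 1^{2}\right) - 42347 = 5 \cdot 4 \cdot 1 \left(4 + 4 \cdot 1\right) - 42347 = 5 \cdot 4 \left(4 + 4\right) - 42347 = 5 \cdot 4 \cdot 8 - 42347 = 160 - 42347 = -42187$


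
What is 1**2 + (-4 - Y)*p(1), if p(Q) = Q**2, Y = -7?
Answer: 4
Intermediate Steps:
1**2 + (-4 - Y)*p(1) = 1**2 + (-4 - 1*(-7))*1**2 = 1 + (-4 + 7)*1 = 1 + 3*1 = 1 + 3 = 4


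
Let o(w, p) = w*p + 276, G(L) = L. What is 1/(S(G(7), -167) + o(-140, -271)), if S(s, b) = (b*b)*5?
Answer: 1/177661 ≈ 5.6287e-6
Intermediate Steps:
o(w, p) = 276 + p*w (o(w, p) = p*w + 276 = 276 + p*w)
S(s, b) = 5*b² (S(s, b) = b²*5 = 5*b²)
1/(S(G(7), -167) + o(-140, -271)) = 1/(5*(-167)² + (276 - 271*(-140))) = 1/(5*27889 + (276 + 37940)) = 1/(139445 + 38216) = 1/177661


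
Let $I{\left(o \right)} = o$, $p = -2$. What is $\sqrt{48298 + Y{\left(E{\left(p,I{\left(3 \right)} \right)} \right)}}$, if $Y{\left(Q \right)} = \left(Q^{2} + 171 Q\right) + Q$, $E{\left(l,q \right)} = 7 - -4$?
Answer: $\sqrt{50311} \approx 224.3$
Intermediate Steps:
$E{\left(l,q \right)} = 11$ ($E{\left(l,q \right)} = 7 + 4 = 11$)
$Y{\left(Q \right)} = Q^{2} + 172 Q$
$\sqrt{48298 + Y{\left(E{\left(p,I{\left(3 \right)} \right)} \right)}} = \sqrt{48298 + 11 \left(172 + 11\right)} = \sqrt{48298 + 11 \cdot 183} = \sqrt{48298 + 2013} = \sqrt{50311}$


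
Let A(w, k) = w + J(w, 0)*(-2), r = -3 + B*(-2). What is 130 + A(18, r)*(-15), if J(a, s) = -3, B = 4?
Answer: -230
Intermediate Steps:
r = -11 (r = -3 + 4*(-2) = -3 - 8 = -11)
A(w, k) = 6 + w (A(w, k) = w - 3*(-2) = w + 6 = 6 + w)
130 + A(18, r)*(-15) = 130 + (6 + 18)*(-15) = 130 + 24*(-15) = 130 - 360 = -230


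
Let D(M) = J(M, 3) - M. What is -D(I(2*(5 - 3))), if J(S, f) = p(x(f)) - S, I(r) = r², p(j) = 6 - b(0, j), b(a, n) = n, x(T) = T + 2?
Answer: 31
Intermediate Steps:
x(T) = 2 + T
p(j) = 6 - j
J(S, f) = 4 - S - f (J(S, f) = (6 - (2 + f)) - S = (6 + (-2 - f)) - S = (4 - f) - S = 4 - S - f)
D(M) = 1 - 2*M (D(M) = (4 - M - 1*3) - M = (4 - M - 3) - M = (1 - M) - M = 1 - 2*M)
-D(I(2*(5 - 3))) = -(1 - 2*4*(5 - 3)²) = -(1 - 2*(2*2)²) = -(1 - 2*4²) = -(1 - 2*16) = -(1 - 32) = -1*(-31) = 31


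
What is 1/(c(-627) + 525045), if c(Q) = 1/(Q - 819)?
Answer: 1446/759215069 ≈ 1.9046e-6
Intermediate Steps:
c(Q) = 1/(-819 + Q)
1/(c(-627) + 525045) = 1/(1/(-819 - 627) + 525045) = 1/(1/(-1446) + 525045) = 1/(-1/1446 + 525045) = 1/(759215069/1446) = 1446/759215069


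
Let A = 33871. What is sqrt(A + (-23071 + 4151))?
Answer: sqrt(14951) ≈ 122.27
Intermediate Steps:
sqrt(A + (-23071 + 4151)) = sqrt(33871 + (-23071 + 4151)) = sqrt(33871 - 18920) = sqrt(14951)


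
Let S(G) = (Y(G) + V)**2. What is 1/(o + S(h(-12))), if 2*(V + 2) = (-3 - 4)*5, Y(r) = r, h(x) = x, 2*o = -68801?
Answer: -4/133633 ≈ -2.9933e-5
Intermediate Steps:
o = -68801/2 (o = (1/2)*(-68801) = -68801/2 ≈ -34401.)
V = -39/2 (V = -2 + ((-3 - 4)*5)/2 = -2 + (-7*5)/2 = -2 + (1/2)*(-35) = -2 - 35/2 = -39/2 ≈ -19.500)
S(G) = (-39/2 + G)**2 (S(G) = (G - 39/2)**2 = (-39/2 + G)**2)
1/(o + S(h(-12))) = 1/(-68801/2 + (-39 + 2*(-12))**2/4) = 1/(-68801/2 + (-39 - 24)**2/4) = 1/(-68801/2 + (1/4)*(-63)**2) = 1/(-68801/2 + (1/4)*3969) = 1/(-68801/2 + 3969/4) = 1/(-133633/4) = -4/133633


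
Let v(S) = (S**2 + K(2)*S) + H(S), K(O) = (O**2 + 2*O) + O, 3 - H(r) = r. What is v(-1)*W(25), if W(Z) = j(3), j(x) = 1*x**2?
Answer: -45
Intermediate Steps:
j(x) = x**2
H(r) = 3 - r
W(Z) = 9 (W(Z) = 3**2 = 9)
K(O) = O**2 + 3*O
v(S) = 3 + S**2 + 9*S (v(S) = (S**2 + (2*(3 + 2))*S) + (3 - S) = (S**2 + (2*5)*S) + (3 - S) = (S**2 + 10*S) + (3 - S) = 3 + S**2 + 9*S)
v(-1)*W(25) = (3 + (-1)**2 + 9*(-1))*9 = (3 + 1 - 9)*9 = -5*9 = -45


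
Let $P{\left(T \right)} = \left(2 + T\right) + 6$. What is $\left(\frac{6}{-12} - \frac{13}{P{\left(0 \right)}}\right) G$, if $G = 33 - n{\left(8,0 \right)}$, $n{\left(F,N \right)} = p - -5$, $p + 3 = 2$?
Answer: $- \frac{493}{8} \approx -61.625$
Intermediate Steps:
$P{\left(T \right)} = 8 + T$
$p = -1$ ($p = -3 + 2 = -1$)
$n{\left(F,N \right)} = 4$ ($n{\left(F,N \right)} = -1 - -5 = -1 + 5 = 4$)
$G = 29$ ($G = 33 - 4 = 29$)
$\left(\frac{6}{-12} - \frac{13}{P{\left(0 \right)}}\right) G = \left(\frac{6}{-12} - \frac{13}{8 + 0}\right) 29 = \left(6 \left(- \frac{1}{12}\right) - \frac{13}{8}\right) 29 = \left(- \frac{1}{2} - \frac{13}{8}\right) 29 = \left(- \frac{17}{8}\right) 29 = - \frac{493}{8}$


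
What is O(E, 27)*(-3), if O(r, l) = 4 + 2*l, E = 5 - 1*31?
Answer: -174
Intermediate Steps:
E = -26 (E = 5 - 31 = -26)
O(E, 27)*(-3) = (4 + 2*27)*(-3) = (4 + 54)*(-3) = 58*(-3) = -174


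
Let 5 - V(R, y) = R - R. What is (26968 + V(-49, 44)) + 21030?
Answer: 48003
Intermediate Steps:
V(R, y) = 5 (V(R, y) = 5 - (R - R) = 5 - 1*0 = 5 + 0 = 5)
(26968 + V(-49, 44)) + 21030 = (26968 + 5) + 21030 = 26973 + 21030 = 48003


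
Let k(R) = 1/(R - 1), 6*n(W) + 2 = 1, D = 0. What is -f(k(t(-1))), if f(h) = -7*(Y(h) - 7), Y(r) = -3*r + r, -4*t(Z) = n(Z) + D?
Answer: -791/23 ≈ -34.391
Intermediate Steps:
n(W) = -⅙ (n(W) = -⅓ + (⅙)*1 = -⅓ + ⅙ = -⅙)
t(Z) = 1/24 (t(Z) = -(-⅙ + 0)/4 = -¼*(-⅙) = 1/24)
Y(r) = -2*r
k(R) = 1/(-1 + R)
f(h) = 49 + 14*h (f(h) = -7*(-2*h - 7) = -7*(-7 - 2*h) = 49 + 14*h)
-f(k(t(-1))) = -(49 + 14/(-1 + 1/24)) = -(49 + 14/(-23/24)) = -(49 + 14*(-24/23)) = -(49 - 336/23) = -1*791/23 = -791/23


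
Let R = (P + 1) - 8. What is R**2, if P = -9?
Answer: 256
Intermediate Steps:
R = -16 (R = (-9 + 1) - 8 = -8 - 8 = -16)
R**2 = (-16)**2 = 256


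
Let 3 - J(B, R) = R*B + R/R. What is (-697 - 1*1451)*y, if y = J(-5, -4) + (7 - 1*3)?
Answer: 30072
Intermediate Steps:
J(B, R) = 2 - B*R (J(B, R) = 3 - (R*B + R/R) = 3 - (B*R + 1) = 3 - (1 + B*R) = 3 + (-1 - B*R) = 2 - B*R)
y = -14 (y = (2 - 1*(-5)*(-4)) + (7 - 1*3) = (2 - 20) + (7 - 3) = -18 + 4 = -14)
(-697 - 1*1451)*y = (-697 - 1*1451)*(-14) = (-697 - 1451)*(-14) = -2148*(-14) = 30072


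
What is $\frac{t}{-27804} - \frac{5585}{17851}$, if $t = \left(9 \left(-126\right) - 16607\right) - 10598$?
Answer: $\frac{350594149}{496329204} \approx 0.70637$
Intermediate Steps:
$t = -28339$ ($t = \left(-1134 - 16607\right) - 10598 = -17741 - 10598 = -28339$)
$\frac{t}{-27804} - \frac{5585}{17851} = - \frac{28339}{-27804} - \frac{5585}{17851} = \left(-28339\right) \left(- \frac{1}{27804}\right) - \frac{5585}{17851} = \frac{28339}{27804} - \frac{5585}{17851} = \frac{350594149}{496329204}$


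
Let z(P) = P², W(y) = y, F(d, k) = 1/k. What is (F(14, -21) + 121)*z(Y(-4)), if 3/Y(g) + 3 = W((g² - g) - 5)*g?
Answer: 2540/9261 ≈ 0.27427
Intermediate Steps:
Y(g) = 3/(-3 + g*(-5 + g² - g)) (Y(g) = 3/(-3 + ((g² - g) - 5)*g) = 3/(-3 + (-5 + g² - g)*g) = 3/(-3 + g*(-5 + g² - g)))
(F(14, -21) + 121)*z(Y(-4)) = (1/(-21) + 121)*(-3/(3 - 4*(5 - 4 - 1*(-4)²)))² = (-1/21 + 121)*(-3/(3 - 4*(5 - 4 - 1*16)))² = 2540*(-3/(3 - 4*(5 - 4 - 16)))²/21 = 2540*(-3/(3 - 4*(-15)))²/21 = 2540*(-3/(3 + 60))²/21 = 2540*(-3/63)²/21 = 2540*(-3*1/63)²/21 = 2540*(-1/21)²/21 = (2540/21)*(1/441) = 2540/9261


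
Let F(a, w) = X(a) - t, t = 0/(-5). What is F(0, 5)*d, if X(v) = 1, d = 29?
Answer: 29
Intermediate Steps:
t = 0 (t = 0*(-1/5) = 0)
F(a, w) = 1 (F(a, w) = 1 - 1*0 = 1 + 0 = 1)
F(0, 5)*d = 1*29 = 29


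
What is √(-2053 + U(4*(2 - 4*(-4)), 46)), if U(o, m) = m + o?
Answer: 3*I*√215 ≈ 43.989*I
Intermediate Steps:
√(-2053 + U(4*(2 - 4*(-4)), 46)) = √(-2053 + (46 + 4*(2 - 4*(-4)))) = √(-2053 + (46 + 4*(2 + 16))) = √(-2053 + (46 + 4*18)) = √(-2053 + (46 + 72)) = √(-2053 + 118) = √(-1935) = 3*I*√215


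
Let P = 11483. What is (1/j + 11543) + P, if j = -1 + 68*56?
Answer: 87659983/3807 ≈ 23026.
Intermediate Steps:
j = 3807 (j = -1 + 3808 = 3807)
(1/j + 11543) + P = (1/3807 + 11543) + 11483 = 43944202/3807 + 11483 = 87659983/3807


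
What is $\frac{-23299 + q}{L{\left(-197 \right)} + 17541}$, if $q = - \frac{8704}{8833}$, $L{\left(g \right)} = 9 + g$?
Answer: $- \frac{29401253}{21897007} \approx -1.3427$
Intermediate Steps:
$q = - \frac{8704}{8833}$ ($q = \left(-8704\right) \frac{1}{8833} = - \frac{8704}{8833} \approx -0.9854$)
$\frac{-23299 + q}{L{\left(-197 \right)} + 17541} = \frac{-23299 - \frac{8704}{8833}}{\left(9 - 197\right) + 17541} = - \frac{205808771}{8833 \left(-188 + 17541\right)} = - \frac{205808771}{8833 \cdot 17353} = \left(- \frac{205808771}{8833}\right) \frac{1}{17353} = - \frac{29401253}{21897007}$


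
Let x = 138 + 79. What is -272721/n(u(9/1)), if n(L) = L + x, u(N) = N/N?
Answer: -272721/218 ≈ -1251.0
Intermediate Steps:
u(N) = 1
x = 217
n(L) = 217 + L (n(L) = L + 217 = 217 + L)
-272721/n(u(9/1)) = -272721/(217 + 1) = -272721/218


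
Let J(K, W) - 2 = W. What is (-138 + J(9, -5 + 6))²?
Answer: 18225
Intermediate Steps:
J(K, W) = 2 + W
(-138 + J(9, -5 + 6))² = (-138 + (2 + (-5 + 6)))² = (-138 + (2 + 1))² = (-138 + 3)² = (-135)² = 18225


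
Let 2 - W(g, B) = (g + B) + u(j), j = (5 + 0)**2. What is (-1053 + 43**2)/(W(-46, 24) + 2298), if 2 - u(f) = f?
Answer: 796/2345 ≈ 0.33945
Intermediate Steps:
j = 25 (j = 5**2 = 25)
u(f) = 2 - f
W(g, B) = 25 - B - g (W(g, B) = 2 - ((g + B) + (2 - 1*25)) = 2 - ((B + g) + (2 - 25)) = 2 - ((B + g) - 23) = 2 - (-23 + B + g) = 2 + (23 - B - g) = 25 - B - g)
(-1053 + 43**2)/(W(-46, 24) + 2298) = (-1053 + 43**2)/((25 - 1*24 - 1*(-46)) + 2298) = (-1053 + 1849)/((25 - 24 + 46) + 2298) = 796/(47 + 2298) = 796/2345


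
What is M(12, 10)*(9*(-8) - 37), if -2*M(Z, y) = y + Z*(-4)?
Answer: -2071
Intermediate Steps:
M(Z, y) = 2*Z - y/2 (M(Z, y) = -(y + Z*(-4))/2 = -(y - 4*Z)/2 = 2*Z - y/2)
M(12, 10)*(9*(-8) - 37) = (2*12 - ½*10)*(9*(-8) - 37) = (24 - 5)*(-72 - 37) = 19*(-109) = -2071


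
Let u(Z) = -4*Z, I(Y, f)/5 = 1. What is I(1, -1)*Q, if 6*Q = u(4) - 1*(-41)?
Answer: 125/6 ≈ 20.833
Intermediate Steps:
I(Y, f) = 5 (I(Y, f) = 5*1 = 5)
Q = 25/6 (Q = (-4*4 - 1*(-41))/6 = (-16 + 41)/6 = (1/6)*25 = 25/6 ≈ 4.1667)
I(1, -1)*Q = 5*(25/6) = 125/6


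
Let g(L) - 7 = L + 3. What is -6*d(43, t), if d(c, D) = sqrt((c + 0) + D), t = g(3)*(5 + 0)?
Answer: -36*sqrt(3) ≈ -62.354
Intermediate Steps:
g(L) = 10 + L (g(L) = 7 + (L + 3) = 7 + (3 + L) = 10 + L)
t = 65 (t = (10 + 3)*(5 + 0) = 13*5 = 65)
d(c, D) = sqrt(D + c) (d(c, D) = sqrt(c + D) = sqrt(D + c))
-6*d(43, t) = -6*sqrt(65 + 43) = -36*sqrt(3)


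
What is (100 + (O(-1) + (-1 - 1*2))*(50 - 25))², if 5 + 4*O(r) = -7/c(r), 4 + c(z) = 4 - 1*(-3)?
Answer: 15625/36 ≈ 434.03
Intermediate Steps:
c(z) = 3 (c(z) = -4 + (4 - 1*(-3)) = -4 + (4 + 3) = -4 + 7 = 3)
O(r) = -11/6 (O(r) = -5/4 + (-7/3)/4 = -5/4 + (-7*⅓)/4 = -5/4 + (¼)*(-7/3) = -5/4 - 7/12 = -11/6)
(100 + (O(-1) + (-1 - 1*2))*(50 - 25))² = (100 + (-11/6 + (-1 - 1*2))*(50 - 25))² = (100 + (-11/6 + (-1 - 2))*25)² = (100 + (-11/6 - 3)*25)² = (100 - 29/6*25)² = (100 - 725/6)² = (-125/6)² = 15625/36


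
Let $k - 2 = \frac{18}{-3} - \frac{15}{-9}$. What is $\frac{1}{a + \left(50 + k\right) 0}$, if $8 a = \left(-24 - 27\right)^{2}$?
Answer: $\frac{8}{2601} \approx 0.0030757$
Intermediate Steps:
$k = - \frac{7}{3}$ ($k = 2 + \left(\frac{18}{-3} - \frac{15}{-9}\right) = 2 + \left(18 \left(- \frac{1}{3}\right) - - \frac{5}{3}\right) = 2 + \left(-6 + \frac{5}{3}\right) = 2 - \frac{13}{3} = - \frac{7}{3} \approx -2.3333$)
$a = \frac{2601}{8}$ ($a = \frac{\left(-24 - 27\right)^{2}}{8} = \frac{\left(-51\right)^{2}}{8} = \frac{1}{8} \cdot 2601 = \frac{2601}{8} \approx 325.13$)
$\frac{1}{a + \left(50 + k\right) 0} = \frac{1}{\frac{2601}{8} + \left(50 - \frac{7}{3}\right) 0} = \frac{1}{\frac{2601}{8} + \frac{143}{3} \cdot 0} = \frac{1}{\frac{2601}{8} + 0} = \frac{1}{\frac{2601}{8}} = \frac{8}{2601}$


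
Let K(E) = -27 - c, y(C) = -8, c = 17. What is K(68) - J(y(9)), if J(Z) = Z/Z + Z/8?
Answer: -44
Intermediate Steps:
K(E) = -44 (K(E) = -27 - 1*17 = -27 - 17 = -44)
J(Z) = 1 + Z/8 (J(Z) = 1 + Z*(⅛) = 1 + Z/8)
K(68) - J(y(9)) = -44 - (1 + (⅛)*(-8)) = -44 - (1 - 1) = -44 - 1*0 = -44 + 0 = -44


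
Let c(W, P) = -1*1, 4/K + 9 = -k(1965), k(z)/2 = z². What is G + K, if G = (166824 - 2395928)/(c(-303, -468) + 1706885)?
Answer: -4303542768568/3295335426939 ≈ -1.3060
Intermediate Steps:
k(z) = 2*z²
K = -4/7722459 (K = 4/(-9 - 2*1965²) = 4/(-9 - 2*3861225) = 4/(-9 - 1*7722450) = 4/(-9 - 7722450) = 4/(-7722459) = 4*(-1/7722459) = -4/7722459 ≈ -5.1797e-7)
c(W, P) = -1
G = -557276/426721 (G = (166824 - 2395928)/(-1 + 1706885) = -2229104/1706884 = -2229104*1/1706884 = -557276/426721 ≈ -1.3060)
G + K = -557276/426721 - 4/7722459 = -4303542768568/3295335426939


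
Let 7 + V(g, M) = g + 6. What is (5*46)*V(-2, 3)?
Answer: -690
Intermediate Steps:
V(g, M) = -1 + g (V(g, M) = -7 + (g + 6) = -7 + (6 + g) = -1 + g)
(5*46)*V(-2, 3) = (5*46)*(-1 - 2) = 230*(-3) = -690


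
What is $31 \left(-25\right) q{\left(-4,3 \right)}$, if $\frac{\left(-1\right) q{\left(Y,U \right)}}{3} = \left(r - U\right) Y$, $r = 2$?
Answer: $9300$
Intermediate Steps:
$q{\left(Y,U \right)} = - 3 Y \left(2 - U\right)$ ($q{\left(Y,U \right)} = - 3 \left(2 - U\right) Y = - 3 Y \left(2 - U\right)$)
$31 \left(-25\right) q{\left(-4,3 \right)} = 31 \left(-25\right) 3 \left(-4\right) \left(-2 + 3\right) = - 775 \cdot 3 \left(-4\right) 1 = \left(-775\right) \left(-12\right) = 9300$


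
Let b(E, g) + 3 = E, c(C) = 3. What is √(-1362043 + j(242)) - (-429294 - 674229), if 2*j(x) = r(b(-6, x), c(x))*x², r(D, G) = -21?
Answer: 1103523 + I*√1976965 ≈ 1.1035e+6 + 1406.0*I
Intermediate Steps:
b(E, g) = -3 + E
j(x) = -21*x²/2 (j(x) = (-21*x²)/2 = -21*x²/2)
√(-1362043 + j(242)) - (-429294 - 674229) = √(-1362043 - 21/2*242²) - (-429294 - 674229) = √(-1362043 - 21/2*58564) - 1*(-1103523) = √(-1362043 - 614922) + 1103523 = √(-1976965) + 1103523 = I*√1976965 + 1103523 = 1103523 + I*√1976965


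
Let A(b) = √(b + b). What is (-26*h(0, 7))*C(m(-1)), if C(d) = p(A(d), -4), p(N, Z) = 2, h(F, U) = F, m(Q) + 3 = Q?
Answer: 0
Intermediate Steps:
m(Q) = -3 + Q
A(b) = √2*√b (A(b) = √(2*b) = √2*√b)
C(d) = 2
(-26*h(0, 7))*C(m(-1)) = -26*0*2 = 0*2 = 0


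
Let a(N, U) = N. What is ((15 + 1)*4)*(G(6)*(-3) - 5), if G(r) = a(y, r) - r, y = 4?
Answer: 64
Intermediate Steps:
G(r) = 4 - r
((15 + 1)*4)*(G(6)*(-3) - 5) = ((15 + 1)*4)*((4 - 1*6)*(-3) - 5) = (16*4)*((4 - 6)*(-3) - 5) = 64*(-2*(-3) - 5) = 64*(6 - 5) = 64*1 = 64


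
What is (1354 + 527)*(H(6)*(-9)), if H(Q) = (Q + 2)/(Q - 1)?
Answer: -135432/5 ≈ -27086.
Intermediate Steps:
H(Q) = (2 + Q)/(-1 + Q)
(1354 + 527)*(H(6)*(-9)) = (1354 + 527)*(((2 + 6)/(-1 + 6))*(-9)) = 1881*((8/5)*(-9)) = 1881*(-72/5) = -135432/5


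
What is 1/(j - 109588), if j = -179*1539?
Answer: -1/385069 ≈ -2.5969e-6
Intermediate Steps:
j = -275481
1/(j - 109588) = 1/(-275481 - 109588) = 1/(-385069) = -1/385069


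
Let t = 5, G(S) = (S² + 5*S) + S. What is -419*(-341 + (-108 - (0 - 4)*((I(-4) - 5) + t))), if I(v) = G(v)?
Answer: 201539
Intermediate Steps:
G(S) = S² + 6*S
I(v) = v*(6 + v)
-419*(-341 + (-108 - (0 - 4)*((I(-4) - 5) + t))) = -419*(-341 + (-108 - (0 - 4)*((-4*(6 - 4) - 5) + 5))) = -419*(-341 + (-108 - (-4)*((-4*2 - 5) + 5))) = -419*(-341 + (-108 - (-4)*((-8 - 5) + 5))) = -419*(-341 + (-108 - (-4)*(-13 + 5))) = -419*(-341 + (-108 - (-4)*(-8))) = -419*(-341 + (-108 - 1*32)) = -419*(-341 + (-108 - 32)) = -419*(-341 - 140) = -419*(-481) = -1*(-201539) = 201539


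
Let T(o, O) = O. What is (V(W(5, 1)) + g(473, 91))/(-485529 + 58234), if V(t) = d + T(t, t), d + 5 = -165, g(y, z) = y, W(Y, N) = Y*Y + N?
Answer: -329/427295 ≈ -0.00076996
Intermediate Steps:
W(Y, N) = N + Y**2 (W(Y, N) = Y**2 + N = N + Y**2)
d = -170 (d = -5 - 165 = -170)
V(t) = -170 + t
(V(W(5, 1)) + g(473, 91))/(-485529 + 58234) = ((-170 + (1 + 5**2)) + 473)/(-485529 + 58234) = ((-170 + (1 + 25)) + 473)/(-427295) = ((-170 + 26) + 473)*(-1/427295) = (-144 + 473)*(-1/427295) = 329*(-1/427295) = -329/427295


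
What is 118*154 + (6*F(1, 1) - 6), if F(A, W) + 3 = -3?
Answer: 18130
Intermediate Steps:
F(A, W) = -6 (F(A, W) = -3 - 3 = -6)
118*154 + (6*F(1, 1) - 6) = 118*154 + (6*(-6) - 6) = 18172 + (-36 - 6) = 18172 - 42 = 18130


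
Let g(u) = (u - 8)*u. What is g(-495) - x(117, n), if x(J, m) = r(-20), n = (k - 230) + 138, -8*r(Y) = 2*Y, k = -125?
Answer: 248980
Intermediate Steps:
r(Y) = -Y/4
g(u) = u*(-8 + u) (g(u) = (-8 + u)*u = u*(-8 + u))
n = -217 (n = (-125 - 230) + 138 = -355 + 138 = -217)
x(J, m) = 5 (x(J, m) = -¼*(-20) = 5)
g(-495) - x(117, n) = -495*(-8 - 495) - 1*5 = -495*(-503) - 5 = 248985 - 5 = 248980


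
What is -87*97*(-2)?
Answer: 16878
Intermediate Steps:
-87*97*(-2) = -8439*(-2) = 16878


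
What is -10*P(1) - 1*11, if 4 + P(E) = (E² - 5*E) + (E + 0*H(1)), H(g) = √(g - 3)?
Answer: 59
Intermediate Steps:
H(g) = √(-3 + g)
P(E) = -4 + E² - 4*E (P(E) = -4 + ((E² - 5*E) + (E + 0*√(-3 + 1))) = -4 + ((E² - 5*E) + (E + 0*√(-2))) = -4 + ((E² - 5*E) + (E + 0*(I*√2))) = -4 + ((E² - 5*E) + (E + 0)) = -4 + ((E² - 5*E) + E) = -4 + (E² - 4*E) = -4 + E² - 4*E)
-10*P(1) - 1*11 = -10*(-4 + 1² - 4*1) - 1*11 = -10*(-4 + 1 - 4) - 11 = -10*(-7) - 11 = 70 - 11 = 59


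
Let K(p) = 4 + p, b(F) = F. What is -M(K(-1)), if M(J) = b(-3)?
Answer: 3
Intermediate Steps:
M(J) = -3
-M(K(-1)) = -1*(-3) = 3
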